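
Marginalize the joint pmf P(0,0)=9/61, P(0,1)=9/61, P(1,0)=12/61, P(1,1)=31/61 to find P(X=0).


P(X=0) = P(0,0)+P(0,1) = 9/61 + 9/61 = 18/61

18/61


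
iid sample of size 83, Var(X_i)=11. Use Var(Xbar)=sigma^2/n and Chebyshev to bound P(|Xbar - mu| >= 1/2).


Var(Xbar) = Var(X)/n = 11/83
Chebyshev: P(|Xbar-mu| >= 1/2) <= Var(Xbar)/(1/2)^2 = (11/83)/(1/4) = 44/83

44/83


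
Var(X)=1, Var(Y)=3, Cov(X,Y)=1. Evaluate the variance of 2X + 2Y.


Var(2X + 2Y) = 2^2*Var(X) + 2^2*Var(Y) + 2*2*2*Cov(X,Y)
= 4*1 + 4*3 + 8*1
= 4 + 12 + 8 = 24

24


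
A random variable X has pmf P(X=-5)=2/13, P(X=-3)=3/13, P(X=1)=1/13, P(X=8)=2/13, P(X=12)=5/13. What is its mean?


E[X] = sum(x * P(x))
= -5*2/13 - 3*3/13 + 1*1/13 + 8*2/13 + 12*5/13
= 58/13

58/13


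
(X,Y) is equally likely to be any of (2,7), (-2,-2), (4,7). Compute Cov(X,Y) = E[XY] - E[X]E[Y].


E[X]=4/3, E[Y]=4, E[XY]=46/3
Cov(X,Y) = E[XY] - E[X]E[Y] = 46/3 - 4/3*4 = 10

10


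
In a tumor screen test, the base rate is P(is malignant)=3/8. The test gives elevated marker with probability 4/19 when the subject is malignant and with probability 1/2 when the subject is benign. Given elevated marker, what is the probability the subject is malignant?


P(A) = P(A|B)P(B) + P(A|B')P(B') = 4/19*3/8 + 1/2*5/8 = 119/304
P(B|A) = P(A|B)P(B)/P(A) = (3/38)/(119/304) = 24/119

24/119


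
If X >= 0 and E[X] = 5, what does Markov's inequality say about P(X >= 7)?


Markov: P(X >= a) <= E[X]/a
P(X >= 7) <= 5/7

5/7


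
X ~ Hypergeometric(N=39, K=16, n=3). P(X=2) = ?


P(X=2) = C(16,2)*C(23,1) / C(39,3)
= 120*23 / 9139
= 2760/9139

2760/9139


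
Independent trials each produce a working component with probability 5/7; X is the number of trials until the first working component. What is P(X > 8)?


P(X > 8) = P(first 8 trials all fail) = (1-p)^8 = (2/7)^8 = 256/5764801

256/5764801


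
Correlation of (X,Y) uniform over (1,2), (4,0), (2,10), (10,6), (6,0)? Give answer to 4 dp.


Cov(X,Y) = -0.1600, Var(X) = 10.2400, Var(Y) = 15.0400
rho = Cov/(sqrt(VarX)*sqrt(VarY)) = -0.0129

-0.0129


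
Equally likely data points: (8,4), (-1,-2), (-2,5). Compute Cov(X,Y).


E[X]=5/3, E[Y]=7/3, E[XY]=8
Cov(X,Y) = E[XY] - E[X]E[Y] = 8 - 5/3*7/3 = 37/9

37/9


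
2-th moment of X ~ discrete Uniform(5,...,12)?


E[X^2] = (1/8) * sum(x^2 for x=5..12)
= 620/8 = 155/2

155/2


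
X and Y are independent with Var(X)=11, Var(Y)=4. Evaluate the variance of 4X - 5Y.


Independence => Cov(X,Y)=0
Var(4X - 5Y) = 4^2*Var(X) + (-5)^2*Var(Y)
= 16*11 + 25*4 = 276

276


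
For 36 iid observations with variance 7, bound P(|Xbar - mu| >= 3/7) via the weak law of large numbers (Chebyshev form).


Var(Xbar) = Var(X)/n = 7/36
Chebyshev: P(|Xbar-mu| >= 3/7) <= Var(Xbar)/(3/7)^2 = (7/36)/(9/49) = 343/324
Bound exceeds 1, so trivial bound: 1

1


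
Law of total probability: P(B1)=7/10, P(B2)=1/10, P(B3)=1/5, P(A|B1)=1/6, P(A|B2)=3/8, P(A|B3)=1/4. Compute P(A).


P(A) = P(A|B1)P(B1) + P(A|B2)P(B2) + P(A|B3)P(B3)
= 1/6*7/10 + 3/8*1/10 + 1/4*1/5
= 7/60 + 3/80 + 1/20 = 49/240

49/240


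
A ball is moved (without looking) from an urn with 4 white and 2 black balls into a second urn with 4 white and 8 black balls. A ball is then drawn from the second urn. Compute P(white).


P(transfer white) = 4/6 = 2/3; P(transfer black) = 1/3
If white transferred: Urn II has 5 white of 13, so P(white|white moved) = 5/13
If black transferred: Urn II has 4 white of 13, so P(white|black moved) = 4/13
By total probability: P(white) = 2/3*5/13 + 1/3*4/13 = 14/39

14/39


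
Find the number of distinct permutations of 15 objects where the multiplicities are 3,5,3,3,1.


15! = 1307674368000
Denominator: 3!=6 * 5!=120 * 3!=6 * 3!=6 * 1!=1
Coefficient = 1307674368000 / 25920 = 50450400

50450400


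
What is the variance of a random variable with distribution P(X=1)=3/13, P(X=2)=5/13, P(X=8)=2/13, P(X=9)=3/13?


E[X] = 56/13, E[X^2] = 394/13
Var(X) = E[X^2] - (E[X])^2 = 394/13 - (56/13)^2 = 1986/169

1986/169


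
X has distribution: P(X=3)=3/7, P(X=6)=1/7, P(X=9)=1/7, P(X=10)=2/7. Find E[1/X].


E[1/X] = sum(g(x)*P(x))
= 1/3*3/7 + 1/6*1/7 + 1/9*1/7 + 1/10*2/7
= 19/90

19/90


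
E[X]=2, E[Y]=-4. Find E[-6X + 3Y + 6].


E[-6X + 3Y + 6] = -6*E[X] + 3*E[Y] + 6
= (-6)*(2) + (3)*(-4) + (6)
= -12 - 12 + 6 = -18

-18


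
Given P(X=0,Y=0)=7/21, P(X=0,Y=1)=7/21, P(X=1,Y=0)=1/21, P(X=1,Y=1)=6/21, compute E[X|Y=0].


P(Y=0) = 8/21
E[X|Y=0] = (0*7 + 1*1)/8 = 1/8

1/8


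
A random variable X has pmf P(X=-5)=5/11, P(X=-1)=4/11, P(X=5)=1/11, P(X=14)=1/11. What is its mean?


E[X] = sum(x * P(x))
= -5*5/11 - 1*4/11 + 5*1/11 + 14*1/11
= -10/11

-10/11


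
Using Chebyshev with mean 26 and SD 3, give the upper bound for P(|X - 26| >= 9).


k = 9/3 = 3
Chebyshev: P(|X-mu| >= k*sigma) <= 1/k^2 = 1/3^2 = 1/9

1/9


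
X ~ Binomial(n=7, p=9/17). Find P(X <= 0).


P(X<=0) = P(X=0)
= 2097152/410338673
= 2097152/410338673

2097152/410338673


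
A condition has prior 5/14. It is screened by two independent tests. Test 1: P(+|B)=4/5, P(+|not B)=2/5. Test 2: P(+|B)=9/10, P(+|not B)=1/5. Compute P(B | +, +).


After test 1: P(+) = 4/5*5/14 + 2/5*9/14 = 19/35
P(B|+) = (2/7)/(19/35) = 10/19
After test 2 (use post1 as new prior): P(+) = 9/10*10/19 + 1/5*9/19 = 54/95
P(B|+,+) = (9/19)/(54/95) = 5/6

5/6


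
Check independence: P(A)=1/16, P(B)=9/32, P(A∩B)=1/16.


P(A)*P(B) = 1/16*9/32 = 9/512
P(A∩B) = 1/16 != 9/512, so not independent

No, A and B are not independent


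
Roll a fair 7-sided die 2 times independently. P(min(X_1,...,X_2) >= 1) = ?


P(min >= 1) = P(all X_i >= 1) = (P(X_1 >= 1))^2
= (7/7)^2 = 1^2 = 1

1


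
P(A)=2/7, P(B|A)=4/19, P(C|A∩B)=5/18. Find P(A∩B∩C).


P(A∩B∩C) = P(A) * P(B|A) * P(C|A∩B)
= 2/7 * 4/19 * 5/18
= 8/133 * 5/18 = 20/1197

20/1197


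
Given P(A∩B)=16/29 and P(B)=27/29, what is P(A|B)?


P(A|B) = P(A∩B)/P(B) = (16/29)/(27/29) = 16/27

16/27


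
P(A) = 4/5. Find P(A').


P(A') = 1 - P(A) = 1 - 4/5 = 1/5

1/5


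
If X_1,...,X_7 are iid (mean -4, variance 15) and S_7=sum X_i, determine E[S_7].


E[S_n] = n*E[X_1] = 7*-4 = -28

-28


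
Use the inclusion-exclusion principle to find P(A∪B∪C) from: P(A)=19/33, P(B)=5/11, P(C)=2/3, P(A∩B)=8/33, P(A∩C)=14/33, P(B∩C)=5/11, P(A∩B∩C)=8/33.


P(A∪B∪C) = P(A)+P(B)+P(C) - P(AB)-P(AC)-P(BC) + P(ABC)
= 19/33+5/11+2/3 - 8/33-14/33-5/11 + 8/33
= 9/11

9/11


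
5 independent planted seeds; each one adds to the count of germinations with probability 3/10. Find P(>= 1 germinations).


P(at least one) = 1 - P(none)
P(none) = (1 - 3/10)^5 = (7/10)^5 = 16807/100000
P(at least one) = 1 - 16807/100000 = 83193/100000

83193/100000


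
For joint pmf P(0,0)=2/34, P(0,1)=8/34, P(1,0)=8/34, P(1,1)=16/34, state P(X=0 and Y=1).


Read from table: P(X=0, Y=1) = 8/34 = 4/17

4/17


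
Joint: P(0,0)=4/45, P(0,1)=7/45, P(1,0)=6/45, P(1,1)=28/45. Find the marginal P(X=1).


P(X=1) = P(1,0)+P(1,1) = 6/45 + 28/45 = 34/45

34/45


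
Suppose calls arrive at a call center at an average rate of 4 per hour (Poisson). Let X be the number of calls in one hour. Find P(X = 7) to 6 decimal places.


P(X=7) = e^(-4) * 4^7 / 7!
≈ 0.01831563889 * 16384 / 5040
≈ 0.059540

0.059540


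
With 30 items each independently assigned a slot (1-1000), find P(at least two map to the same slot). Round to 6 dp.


P(all different) = prod((1000-i)/1000 for i=0..29) = 0.644461
P(at least one match) = 1 - 0.644461 = 0.355539

0.355539


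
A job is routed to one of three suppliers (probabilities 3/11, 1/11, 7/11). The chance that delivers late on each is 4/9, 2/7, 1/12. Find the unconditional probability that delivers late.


P(A) = P(A|B1)P(B1) + P(A|B2)P(B2) + P(A|B3)P(B3)
= 4/9*3/11 + 2/7*1/11 + 1/12*7/11
= 4/33 + 2/77 + 7/132 = 185/924

185/924


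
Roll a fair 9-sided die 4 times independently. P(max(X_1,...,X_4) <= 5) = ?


P(max <= 5) = P(all X_i <= 5) = (P(X_1 <= 5))^4
= (5/9)^4 = 625/6561

625/6561


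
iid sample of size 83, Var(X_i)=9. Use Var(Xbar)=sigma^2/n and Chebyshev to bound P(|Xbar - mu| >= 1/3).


Var(Xbar) = Var(X)/n = 9/83
Chebyshev: P(|Xbar-mu| >= 1/3) <= Var(Xbar)/(1/3)^2 = (9/83)/(1/9) = 81/83

81/83


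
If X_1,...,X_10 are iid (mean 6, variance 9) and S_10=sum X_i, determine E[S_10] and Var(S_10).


E[S_n] = n*mu = 10*6 = 60
Var(S_n) = n*sigma^2 = 10*9 = 90

E[S_10]=60, Var(S_10)=90


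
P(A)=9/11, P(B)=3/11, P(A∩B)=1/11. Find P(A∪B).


P(A∪B) = P(A) + P(B) - P(A∩B)
= 9/11 + 3/11 - 1/11 = 1

1


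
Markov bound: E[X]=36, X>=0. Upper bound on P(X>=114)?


Markov: P(X >= a) <= E[X]/a
P(X >= 114) <= 36/114 = 6/19

6/19


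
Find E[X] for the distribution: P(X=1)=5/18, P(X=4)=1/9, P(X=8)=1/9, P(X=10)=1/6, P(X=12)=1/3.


E[X] = sum(x * P(x))
= 1*5/18 + 4*1/9 + 8*1/9 + 10*1/6 + 12*1/3
= 131/18

131/18


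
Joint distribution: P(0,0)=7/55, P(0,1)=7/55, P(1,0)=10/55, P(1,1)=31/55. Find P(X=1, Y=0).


Read from table: P(X=1, Y=0) = 10/55 = 2/11

2/11


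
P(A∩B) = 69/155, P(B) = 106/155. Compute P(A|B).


P(A|B) = P(A∩B)/P(B) = (69/155)/(106/155) = 69/106

69/106


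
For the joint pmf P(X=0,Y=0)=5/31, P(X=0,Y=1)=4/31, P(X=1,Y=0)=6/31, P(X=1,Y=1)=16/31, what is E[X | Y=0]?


P(Y=0) = 11/31
E[X|Y=0] = (0*5 + 1*6)/11 = 6/11

6/11


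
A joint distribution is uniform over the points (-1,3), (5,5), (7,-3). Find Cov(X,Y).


E[X]=11/3, E[Y]=5/3, E[XY]=1/3
Cov(X,Y) = E[XY] - E[X]E[Y] = 1/3 - 11/3*5/3 = -52/9

-52/9


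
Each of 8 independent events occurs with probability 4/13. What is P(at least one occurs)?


P(at least one) = 1 - P(none)
P(none) = (1 - 4/13)^8 = (9/13)^8 = 43046721/815730721
P(at least one) = 1 - 43046721/815730721 = 772684000/815730721

772684000/815730721


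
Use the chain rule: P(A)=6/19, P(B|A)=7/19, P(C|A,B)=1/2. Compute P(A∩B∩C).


P(A∩B∩C) = P(A) * P(B|A) * P(C|A∩B)
= 6/19 * 7/19 * 1/2
= 42/361 * 1/2 = 21/361

21/361


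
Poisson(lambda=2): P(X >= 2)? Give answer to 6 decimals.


P(X>=2) = 1 - P(X<=1) = 1 - (e^(-2)*2^0/0! + e^(-2)*2^1/1!)
≈ 1 - (0.1353352832 + 0.2706705665)
= 1 - 0.4060058497 = 0.5939941503
≈ 0.593994

0.593994


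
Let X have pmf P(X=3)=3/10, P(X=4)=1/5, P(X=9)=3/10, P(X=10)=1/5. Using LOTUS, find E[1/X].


E[1/X] = sum(g(x)*P(x))
= 1/3*3/10 + 1/4*1/5 + 1/9*3/10 + 1/10*1/5
= 61/300

61/300


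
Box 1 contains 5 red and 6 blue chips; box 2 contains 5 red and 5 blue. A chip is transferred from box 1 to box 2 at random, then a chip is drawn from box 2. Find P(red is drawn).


P(transfer red) = 5/11; P(transfer blue) = 6/11
If red transferred: Urn II has 6 red of 11, so P(red|red moved) = 6/11
If blue transferred: Urn II has 5 red of 11, so P(red|blue moved) = 5/11
By total probability: P(red) = 5/11*6/11 + 6/11*5/11 = 60/121

60/121


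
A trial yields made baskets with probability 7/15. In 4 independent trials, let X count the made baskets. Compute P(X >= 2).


P(X>=2) = P(X=2) + P(X=3) + P(X=4)
= 6272/16875 + 10976/50625 + 2401/50625
= 3577/5625

3577/5625


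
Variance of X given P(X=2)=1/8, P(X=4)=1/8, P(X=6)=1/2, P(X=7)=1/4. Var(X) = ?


E[X] = 11/2, E[X^2] = 131/4
Var(X) = E[X^2] - (E[X])^2 = 131/4 - (11/2)^2 = 5/2

5/2


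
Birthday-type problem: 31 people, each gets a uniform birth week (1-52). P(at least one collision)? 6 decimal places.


P(all different) = prod((52-i)/52 for i=0..30) = 0.000010
P(at least one match) = 1 - 0.000010 = 0.999990

0.999990


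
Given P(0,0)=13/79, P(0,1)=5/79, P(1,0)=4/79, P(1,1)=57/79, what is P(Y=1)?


P(Y=1) = P(0,1)+P(1,1) = 5/79 + 57/79 = 62/79

62/79


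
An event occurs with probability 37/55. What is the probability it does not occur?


P(A') = 1 - P(A) = 1 - 37/55 = 18/55

18/55


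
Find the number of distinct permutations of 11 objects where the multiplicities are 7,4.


11! = 39916800
Denominator: 7!=5040 * 4!=24
Coefficient = 39916800 / 120960 = 330

330


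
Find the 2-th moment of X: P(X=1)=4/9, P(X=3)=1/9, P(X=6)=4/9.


E[X^2] = sum(x^2 * P(x))
= 1*4/9 + 9*1/9 + 36*4/9
= 157/9

157/9


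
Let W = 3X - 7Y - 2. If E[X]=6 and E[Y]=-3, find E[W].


E[3X - 7Y - 2] = 3*E[X] - 7*E[Y] - 2
= (3)*(6) + (-7)*(-3) + (-2)
= 18 + 21 - 2 = 37

37


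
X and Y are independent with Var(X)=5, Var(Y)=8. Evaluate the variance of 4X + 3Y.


Independence => Cov(X,Y)=0
Var(4X + 3Y) = 4^2*Var(X) + 3^2*Var(Y)
= 16*5 + 9*8 = 152

152


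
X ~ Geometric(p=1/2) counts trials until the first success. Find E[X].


For geometric (trials until first success), E[X] = 1/p = 1/(1/2) = 2

2


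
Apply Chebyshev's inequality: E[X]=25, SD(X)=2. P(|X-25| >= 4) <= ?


k = 4/2 = 2
Chebyshev: P(|X-mu| >= k*sigma) <= 1/k^2 = 1/2^2 = 1/4

1/4


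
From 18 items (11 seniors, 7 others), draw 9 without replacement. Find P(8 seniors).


P(X=8) = C(11,8)*C(7,1) / C(18,9)
= 165*7 / 48620
= 1155/48620 = 21/884

21/884


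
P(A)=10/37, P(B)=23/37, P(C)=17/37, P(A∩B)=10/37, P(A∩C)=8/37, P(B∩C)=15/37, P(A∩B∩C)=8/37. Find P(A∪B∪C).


P(A∪B∪C) = P(A)+P(B)+P(C) - P(AB)-P(AC)-P(BC) + P(ABC)
= 10/37+23/37+17/37 - 10/37-8/37-15/37 + 8/37
= 25/37

25/37


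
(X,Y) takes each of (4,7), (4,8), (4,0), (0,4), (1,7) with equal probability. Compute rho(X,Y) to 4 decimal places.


Cov(X,Y) = -0.1200, Var(X) = 3.0400, Var(Y) = 8.5600
rho = Cov/(sqrt(VarX)*sqrt(VarY)) = -0.0235

-0.0235


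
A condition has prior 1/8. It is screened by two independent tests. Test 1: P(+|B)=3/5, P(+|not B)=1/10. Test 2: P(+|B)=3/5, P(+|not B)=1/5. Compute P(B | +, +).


After test 1: P(+) = 3/5*1/8 + 1/10*7/8 = 13/80
P(B|+) = (3/40)/(13/80) = 6/13
After test 2 (use post1 as new prior): P(+) = 3/5*6/13 + 1/5*7/13 = 5/13
P(B|+,+) = (18/65)/(5/13) = 18/25

18/25


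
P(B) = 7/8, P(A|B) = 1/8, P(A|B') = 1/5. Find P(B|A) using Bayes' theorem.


P(A) = P(A|B)P(B) + P(A|B')P(B') = 1/8*7/8 + 1/5*1/8 = 43/320
P(B|A) = P(A|B)P(B)/P(A) = (7/64)/(43/320) = 35/43

35/43


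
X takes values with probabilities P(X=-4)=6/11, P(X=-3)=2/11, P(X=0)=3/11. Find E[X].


E[X] = sum(x * P(x))
= -4*6/11 - 3*2/11 + 0*3/11
= -30/11

-30/11


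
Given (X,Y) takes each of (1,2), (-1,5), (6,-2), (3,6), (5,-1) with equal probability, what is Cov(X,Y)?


E[X]=14/5, E[Y]=2, E[XY]=-2/5
Cov(X,Y) = E[XY] - E[X]E[Y] = -2/5 - 14/5*2 = -6

-6


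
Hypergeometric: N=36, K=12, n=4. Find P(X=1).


P(X=1) = C(12,1)*C(24,3) / C(36,4)
= 12*2024 / 58905
= 24288/58905 = 736/1785

736/1785


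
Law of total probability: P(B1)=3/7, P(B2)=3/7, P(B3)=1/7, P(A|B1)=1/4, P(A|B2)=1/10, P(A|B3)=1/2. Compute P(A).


P(A) = P(A|B1)P(B1) + P(A|B2)P(B2) + P(A|B3)P(B3)
= 1/4*3/7 + 1/10*3/7 + 1/2*1/7
= 3/28 + 3/70 + 1/14 = 31/140

31/140


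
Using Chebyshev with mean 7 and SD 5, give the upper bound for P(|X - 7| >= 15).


k = 15/5 = 3
Chebyshev: P(|X-mu| >= k*sigma) <= 1/k^2 = 1/3^2 = 1/9

1/9


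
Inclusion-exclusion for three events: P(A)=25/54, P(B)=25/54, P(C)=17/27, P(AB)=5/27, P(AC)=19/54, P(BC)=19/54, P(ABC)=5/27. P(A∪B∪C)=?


P(A∪B∪C) = P(A)+P(B)+P(C) - P(AB)-P(AC)-P(BC) + P(ABC)
= 25/54+25/54+17/27 - 5/27-19/54-19/54 + 5/27
= 23/27

23/27


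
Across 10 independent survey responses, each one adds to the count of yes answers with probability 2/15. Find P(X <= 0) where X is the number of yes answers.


P(X<=0) = P(X=0)
= 137858491849/576650390625
= 137858491849/576650390625

137858491849/576650390625


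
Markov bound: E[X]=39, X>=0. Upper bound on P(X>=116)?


Markov: P(X >= a) <= E[X]/a
P(X >= 116) <= 39/116

39/116


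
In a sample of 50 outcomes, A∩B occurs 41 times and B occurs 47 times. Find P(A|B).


P(A|B) = P(A∩B)/P(B) = (41/50)/(47/50) = 41/47

41/47


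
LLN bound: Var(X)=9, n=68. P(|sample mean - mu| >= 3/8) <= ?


Var(Xbar) = Var(X)/n = 9/68
Chebyshev: P(|Xbar-mu| >= 3/8) <= Var(Xbar)/(3/8)^2 = (9/68)/(9/64) = 16/17

16/17


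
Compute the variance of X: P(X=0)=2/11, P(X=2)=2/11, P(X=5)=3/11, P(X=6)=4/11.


E[X] = 43/11, E[X^2] = 227/11
Var(X) = E[X^2] - (E[X])^2 = 227/11 - (43/11)^2 = 648/121

648/121


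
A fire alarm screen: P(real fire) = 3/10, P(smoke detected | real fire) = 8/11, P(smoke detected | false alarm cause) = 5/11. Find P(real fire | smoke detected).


P(A) = P(A|B)P(B) + P(A|B')P(B') = 8/11*3/10 + 5/11*7/10 = 59/110
P(B|A) = P(A|B)P(B)/P(A) = (12/55)/(59/110) = 24/59

24/59


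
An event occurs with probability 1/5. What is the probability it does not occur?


P(A') = 1 - P(A) = 1 - 1/5 = 4/5

4/5


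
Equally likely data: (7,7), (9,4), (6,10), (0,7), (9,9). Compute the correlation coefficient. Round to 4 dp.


Cov(X,Y) = -0.6800, Var(X) = 10.9600, Var(Y) = 4.2400
rho = Cov/(sqrt(VarX)*sqrt(VarY)) = -0.0998

-0.0998


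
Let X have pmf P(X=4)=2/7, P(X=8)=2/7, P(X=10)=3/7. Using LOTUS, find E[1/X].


E[1/X] = sum(g(x)*P(x))
= 1/4*2/7 + 1/8*2/7 + 1/10*3/7
= 3/20

3/20


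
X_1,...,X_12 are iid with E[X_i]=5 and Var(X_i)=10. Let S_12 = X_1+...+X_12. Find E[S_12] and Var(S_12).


E[S_n] = n*mu = 12*5 = 60
Var(S_n) = n*sigma^2 = 12*10 = 120

E[S_12]=60, Var(S_12)=120


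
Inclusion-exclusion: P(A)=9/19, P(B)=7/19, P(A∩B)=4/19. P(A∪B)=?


P(A∪B) = P(A) + P(B) - P(A∩B)
= 9/19 + 7/19 - 4/19 = 12/19

12/19


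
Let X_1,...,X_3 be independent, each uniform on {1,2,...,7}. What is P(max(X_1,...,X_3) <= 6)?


P(max <= 6) = P(all X_i <= 6) = (P(X_1 <= 6))^3
= (6/7)^3 = 216/343

216/343


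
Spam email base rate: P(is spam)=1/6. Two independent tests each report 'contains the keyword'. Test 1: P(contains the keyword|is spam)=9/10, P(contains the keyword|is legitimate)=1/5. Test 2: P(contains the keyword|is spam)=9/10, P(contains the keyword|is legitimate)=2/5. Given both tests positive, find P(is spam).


After test 1: P(+) = 9/10*1/6 + 1/5*5/6 = 19/60
P(B|+) = (3/20)/(19/60) = 9/19
After test 2 (use post1 as new prior): P(+) = 9/10*9/19 + 2/5*10/19 = 121/190
P(B|+,+) = (81/190)/(121/190) = 81/121

81/121


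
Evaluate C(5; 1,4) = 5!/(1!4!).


5! = 120
Denominator: 1!=1 * 4!=24
Coefficient = 120 / 24 = 5

5


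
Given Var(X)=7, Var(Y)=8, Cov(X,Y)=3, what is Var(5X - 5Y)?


Var(5X - 5Y) = 5^2*Var(X) + (-5)^2*Var(Y) + 2*5*(-5)*Cov(X,Y)
= 25*7 + 25*8 - 50*3
= 175 + 200 - 150 = 225

225


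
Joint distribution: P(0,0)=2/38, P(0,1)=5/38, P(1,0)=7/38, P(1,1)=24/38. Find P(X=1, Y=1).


Read from table: P(X=1, Y=1) = 24/38 = 12/19

12/19


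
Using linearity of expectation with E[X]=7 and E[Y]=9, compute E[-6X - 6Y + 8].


E[-6X - 6Y + 8] = -6*E[X] - 6*E[Y] + 8
= (-6)*(7) + (-6)*(9) + (8)
= -42 - 54 + 8 = -88

-88


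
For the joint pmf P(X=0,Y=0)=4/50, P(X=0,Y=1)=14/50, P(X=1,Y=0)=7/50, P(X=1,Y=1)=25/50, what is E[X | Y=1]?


P(Y=1) = 39/50
E[X|Y=1] = (0*14 + 1*25)/39 = 25/39

25/39


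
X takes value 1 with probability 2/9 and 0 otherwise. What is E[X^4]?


For Bernoulli: X in {0,1}
E[X^4] = 0^4*(1-2/9) + 1^4*2/9 = 2/9

2/9


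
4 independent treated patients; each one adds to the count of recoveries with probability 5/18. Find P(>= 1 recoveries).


P(at least one) = 1 - P(none)
P(none) = (1 - 5/18)^4 = (13/18)^4 = 28561/104976
P(at least one) = 1 - 28561/104976 = 76415/104976

76415/104976


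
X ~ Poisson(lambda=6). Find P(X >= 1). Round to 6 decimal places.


P(X>=1) = 1 - P(X<=0) = 1 - (e^(-6)*6^0/0!)
≈ 1 - 0.0024787522 = 0.9975212478
≈ 0.997521

0.997521


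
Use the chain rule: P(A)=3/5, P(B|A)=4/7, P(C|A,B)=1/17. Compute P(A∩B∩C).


P(A∩B∩C) = P(A) * P(B|A) * P(C|A∩B)
= 3/5 * 4/7 * 1/17
= 12/35 * 1/17 = 12/595

12/595


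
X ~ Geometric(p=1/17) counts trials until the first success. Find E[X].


For geometric (trials until first success), E[X] = 1/p = 1/(1/17) = 17

17


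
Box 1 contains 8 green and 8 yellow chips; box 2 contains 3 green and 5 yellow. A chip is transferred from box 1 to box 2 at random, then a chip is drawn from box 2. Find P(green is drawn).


P(transfer green) = 8/16 = 1/2; P(transfer yellow) = 1/2
If green transferred: Urn II has 4 green of 9, so P(green|green moved) = 4/9
If yellow transferred: Urn II has 3 green of 9, so P(green|yellow moved) = 1/3
By total probability: P(green) = 1/2*4/9 + 1/2*1/3 = 7/18

7/18


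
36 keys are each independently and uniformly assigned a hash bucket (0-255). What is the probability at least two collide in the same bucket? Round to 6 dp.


P(all different) = prod((256-i)/256 for i=0..35) = 0.075524
P(at least one match) = 1 - 0.075524 = 0.924476

0.924476


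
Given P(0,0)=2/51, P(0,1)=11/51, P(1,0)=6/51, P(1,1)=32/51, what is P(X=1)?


P(X=1) = P(1,0)+P(1,1) = 6/51 + 32/51 = 38/51

38/51


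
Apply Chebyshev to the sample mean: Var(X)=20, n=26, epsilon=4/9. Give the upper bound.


Var(Xbar) = Var(X)/n = 20/26
Chebyshev: P(|Xbar-mu| >= 4/9) <= Var(Xbar)/(4/9)^2 = (10/13)/(16/81) = 405/104
Bound exceeds 1, so trivial bound: 1

1


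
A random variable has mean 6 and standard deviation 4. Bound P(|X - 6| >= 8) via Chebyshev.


k = 8/4 = 2
Chebyshev: P(|X-mu| >= k*sigma) <= 1/k^2 = 1/2^2 = 1/4

1/4


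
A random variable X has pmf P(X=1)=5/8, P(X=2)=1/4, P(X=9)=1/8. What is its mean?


E[X] = sum(x * P(x))
= 1*5/8 + 2*1/4 + 9*1/8
= 9/4

9/4


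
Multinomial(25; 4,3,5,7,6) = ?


25! = 15511210043330985984000000
Denominator: 4!=24 * 3!=6 * 5!=120 * 7!=5040 * 6!=720
Coefficient = 15511210043330985984000000 / 62705664000 = 247365374256000

247365374256000


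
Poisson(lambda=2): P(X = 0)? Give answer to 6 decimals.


P(X=0) = e^(-2) * 2^0 / 0!
≈ 0.1353352832 * 1 / 1
≈ 0.135335

0.135335


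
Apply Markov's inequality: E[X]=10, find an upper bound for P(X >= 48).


Markov: P(X >= a) <= E[X]/a
P(X >= 48) <= 10/48 = 5/24

5/24


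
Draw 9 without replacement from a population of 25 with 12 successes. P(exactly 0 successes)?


P(X=0) = C(12,0)*C(13,9) / C(25,9)
= 1*715 / 2042975
= 715/2042975 = 13/37145

13/37145


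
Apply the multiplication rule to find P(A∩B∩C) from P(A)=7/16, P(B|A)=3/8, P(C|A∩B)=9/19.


P(A∩B∩C) = P(A) * P(B|A) * P(C|A∩B)
= 7/16 * 3/8 * 9/19
= 21/128 * 9/19 = 189/2432

189/2432


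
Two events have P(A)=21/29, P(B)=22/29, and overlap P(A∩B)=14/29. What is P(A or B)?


P(A∪B) = P(A) + P(B) - P(A∩B)
= 21/29 + 22/29 - 14/29 = 1

1


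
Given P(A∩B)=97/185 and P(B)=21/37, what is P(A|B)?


P(A|B) = P(A∩B)/P(B) = (97/185)/(105/185) = 97/105

97/105


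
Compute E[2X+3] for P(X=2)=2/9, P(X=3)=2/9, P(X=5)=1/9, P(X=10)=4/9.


E[2X+3] = sum(g(x)*P(x))
= 7*2/9 + 9*2/9 + 13*1/9 + 23*4/9
= 137/9

137/9


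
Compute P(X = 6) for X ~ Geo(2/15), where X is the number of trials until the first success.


P(X=6) = (1-p)^5 * p = (13/15)^5 * 2/15
= 371293/759375 * 2/15 = 742586/11390625

742586/11390625


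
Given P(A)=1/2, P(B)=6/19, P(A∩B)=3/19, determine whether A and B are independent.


P(A)*P(B) = 1/2*6/19 = 3/19
P(A∩B) = 3/19, which equals P(A)P(B), so independent

Yes, A and B are independent


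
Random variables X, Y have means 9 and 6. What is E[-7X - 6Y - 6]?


E[-7X - 6Y - 6] = -7*E[X] - 6*E[Y] - 6
= (-7)*(9) + (-6)*(6) + (-6)
= -63 - 36 - 6 = -105

-105


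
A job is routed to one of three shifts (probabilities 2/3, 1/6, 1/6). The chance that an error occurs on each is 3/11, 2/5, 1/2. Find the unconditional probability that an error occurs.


P(A) = P(A|B1)P(B1) + P(A|B2)P(B2) + P(A|B3)P(B3)
= 3/11*2/3 + 2/5*1/6 + 1/2*1/6
= 2/11 + 1/15 + 1/12 = 73/220

73/220


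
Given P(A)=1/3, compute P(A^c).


P(A') = 1 - P(A) = 1 - 1/3 = 2/3

2/3


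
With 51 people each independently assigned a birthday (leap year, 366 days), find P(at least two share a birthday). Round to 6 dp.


P(all different) = prod((366-i)/366 for i=0..50) = 0.025839
P(at least one match) = 1 - 0.025839 = 0.974161

0.974161


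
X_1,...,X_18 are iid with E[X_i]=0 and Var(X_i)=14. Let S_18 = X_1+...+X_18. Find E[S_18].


E[S_n] = n*E[X_1] = 18*0 = 0

0


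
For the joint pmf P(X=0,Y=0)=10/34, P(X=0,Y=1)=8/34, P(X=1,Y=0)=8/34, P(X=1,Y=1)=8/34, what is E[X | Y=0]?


P(Y=0) = 18/34
E[X|Y=0] = (0*10 + 1*8)/18 = 8/18 = 4/9

4/9


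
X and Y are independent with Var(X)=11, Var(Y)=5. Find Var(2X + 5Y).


Independence => Cov(X,Y)=0
Var(2X + 5Y) = 2^2*Var(X) + 5^2*Var(Y)
= 4*11 + 25*5 = 169

169


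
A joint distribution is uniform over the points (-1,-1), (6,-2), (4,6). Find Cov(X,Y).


E[X]=3, E[Y]=1, E[XY]=13/3
Cov(X,Y) = E[XY] - E[X]E[Y] = 13/3 - 3*1 = 4/3

4/3


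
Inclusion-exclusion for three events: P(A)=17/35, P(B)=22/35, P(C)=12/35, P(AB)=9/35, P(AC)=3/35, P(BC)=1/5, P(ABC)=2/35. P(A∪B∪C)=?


P(A∪B∪C) = P(A)+P(B)+P(C) - P(AB)-P(AC)-P(BC) + P(ABC)
= 17/35+22/35+12/35 - 9/35-3/35-1/5 + 2/35
= 34/35

34/35


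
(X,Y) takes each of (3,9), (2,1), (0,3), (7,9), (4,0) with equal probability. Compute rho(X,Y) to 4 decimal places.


Cov(X,Y) = 4.3200, Var(X) = 5.3600, Var(Y) = 15.0400
rho = Cov/(sqrt(VarX)*sqrt(VarY)) = 0.4811

0.4811


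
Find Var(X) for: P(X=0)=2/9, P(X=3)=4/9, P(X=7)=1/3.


E[X] = 11/3, E[X^2] = 61/3
Var(X) = E[X^2] - (E[X])^2 = 61/3 - (11/3)^2 = 62/9

62/9


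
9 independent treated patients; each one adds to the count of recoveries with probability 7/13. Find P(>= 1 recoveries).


P(at least one) = 1 - P(none)
P(none) = (1 - 7/13)^9 = (6/13)^9 = 10077696/10604499373
P(at least one) = 1 - 10077696/10604499373 = 10594421677/10604499373

10594421677/10604499373


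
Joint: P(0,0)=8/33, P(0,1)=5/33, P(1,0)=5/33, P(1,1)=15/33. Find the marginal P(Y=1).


P(Y=1) = P(0,1)+P(1,1) = 5/33 + 15/33 = 20/33

20/33


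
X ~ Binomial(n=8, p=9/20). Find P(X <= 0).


P(X<=0) = P(X=0)
= 214358881/25600000000
= 214358881/25600000000

214358881/25600000000


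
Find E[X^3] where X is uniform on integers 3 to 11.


E[X^3] = (1/9) * sum(x^3 for x=3..11)
= 4347/9 = 483

483


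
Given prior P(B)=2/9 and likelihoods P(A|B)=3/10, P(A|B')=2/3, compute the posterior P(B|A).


P(A) = P(A|B)P(B) + P(A|B')P(B') = 3/10*2/9 + 2/3*7/9 = 79/135
P(B|A) = P(A|B)P(B)/P(A) = (1/15)/(79/135) = 9/79

9/79


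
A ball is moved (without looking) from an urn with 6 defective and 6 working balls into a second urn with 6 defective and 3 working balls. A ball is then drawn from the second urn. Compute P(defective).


P(transfer defective) = 6/12 = 1/2; P(transfer working) = 1/2
If defective transferred: Urn II has 7 defective of 10, so P(defective|defective moved) = 7/10
If working transferred: Urn II has 6 defective of 10, so P(defective|working moved) = 3/5
By total probability: P(defective) = 1/2*7/10 + 1/2*3/5 = 13/20

13/20


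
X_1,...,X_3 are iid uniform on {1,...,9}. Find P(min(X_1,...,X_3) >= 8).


P(min >= 8) = P(all X_i >= 8) = (P(X_1 >= 8))^3
= (2/9)^3 = 8/729

8/729


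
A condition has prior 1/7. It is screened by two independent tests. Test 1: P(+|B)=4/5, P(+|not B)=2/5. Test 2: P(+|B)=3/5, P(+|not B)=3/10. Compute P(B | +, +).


After test 1: P(+) = 4/5*1/7 + 2/5*6/7 = 16/35
P(B|+) = (4/35)/(16/35) = 1/4
After test 2 (use post1 as new prior): P(+) = 3/5*1/4 + 3/10*3/4 = 3/8
P(B|+,+) = (3/20)/(3/8) = 2/5

2/5


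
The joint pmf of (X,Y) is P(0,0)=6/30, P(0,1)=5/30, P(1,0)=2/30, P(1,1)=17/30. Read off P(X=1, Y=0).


Read from table: P(X=1, Y=0) = 2/30 = 1/15

1/15


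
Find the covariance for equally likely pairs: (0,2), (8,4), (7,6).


E[X]=5, E[Y]=4, E[XY]=74/3
Cov(X,Y) = E[XY] - E[X]E[Y] = 74/3 - 5*4 = 14/3

14/3


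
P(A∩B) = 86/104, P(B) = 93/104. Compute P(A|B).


P(A|B) = P(A∩B)/P(B) = (86/104)/(93/104) = 86/93

86/93


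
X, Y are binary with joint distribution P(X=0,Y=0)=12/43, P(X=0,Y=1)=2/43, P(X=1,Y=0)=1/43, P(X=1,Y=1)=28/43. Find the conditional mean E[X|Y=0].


P(Y=0) = 13/43
E[X|Y=0] = (0*12 + 1*1)/13 = 1/13

1/13


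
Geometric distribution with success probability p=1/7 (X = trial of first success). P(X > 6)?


P(X > 6) = P(first 6 trials all fail) = (1-p)^6 = (6/7)^6 = 46656/117649

46656/117649


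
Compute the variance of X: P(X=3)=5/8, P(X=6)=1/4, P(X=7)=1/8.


E[X] = 17/4, E[X^2] = 83/4
Var(X) = E[X^2] - (E[X])^2 = 83/4 - (17/4)^2 = 43/16

43/16


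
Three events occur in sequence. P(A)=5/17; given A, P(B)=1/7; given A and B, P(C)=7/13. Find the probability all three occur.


P(A∩B∩C) = P(A) * P(B|A) * P(C|A∩B)
= 5/17 * 1/7 * 7/13
= 5/119 * 7/13 = 5/221

5/221


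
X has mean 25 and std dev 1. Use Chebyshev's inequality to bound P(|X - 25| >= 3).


k = 3/1 = 3
Chebyshev: P(|X-mu| >= k*sigma) <= 1/k^2 = 1/3^2 = 1/9

1/9


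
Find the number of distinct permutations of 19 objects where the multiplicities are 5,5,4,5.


19! = 121645100408832000
Denominator: 5!=120 * 5!=120 * 4!=24 * 5!=120
Coefficient = 121645100408832000 / 41472000 = 2933186256

2933186256


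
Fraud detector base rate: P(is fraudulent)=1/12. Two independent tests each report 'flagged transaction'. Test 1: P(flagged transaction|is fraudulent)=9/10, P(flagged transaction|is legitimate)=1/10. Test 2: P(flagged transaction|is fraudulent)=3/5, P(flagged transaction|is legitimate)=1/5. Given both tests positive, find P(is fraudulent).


After test 1: P(+) = 9/10*1/12 + 1/10*11/12 = 1/6
P(B|+) = (3/40)/(1/6) = 9/20
After test 2 (use post1 as new prior): P(+) = 3/5*9/20 + 1/5*11/20 = 19/50
P(B|+,+) = (27/100)/(19/50) = 27/38

27/38


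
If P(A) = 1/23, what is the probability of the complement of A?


P(A') = 1 - P(A) = 1 - 1/23 = 22/23

22/23


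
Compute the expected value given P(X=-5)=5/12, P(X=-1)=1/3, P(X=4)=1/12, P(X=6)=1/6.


E[X] = sum(x * P(x))
= -5*5/12 - 1*1/3 + 4*1/12 + 6*1/6
= -13/12

-13/12


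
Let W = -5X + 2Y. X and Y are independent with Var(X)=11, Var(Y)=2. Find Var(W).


Independence => Cov(X,Y)=0
Var(-5X + 2Y) = (-5)^2*Var(X) + 2^2*Var(Y)
= 25*11 + 4*2 = 283

283


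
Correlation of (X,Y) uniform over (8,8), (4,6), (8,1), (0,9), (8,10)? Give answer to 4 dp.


Cov(X,Y) = -2.8800, Var(X) = 10.2400, Var(Y) = 10.1600
rho = Cov/(sqrt(VarX)*sqrt(VarY)) = -0.2824

-0.2824


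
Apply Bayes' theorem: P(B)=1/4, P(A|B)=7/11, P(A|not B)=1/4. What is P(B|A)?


P(A) = P(A|B)P(B) + P(A|B')P(B') = 7/11*1/4 + 1/4*3/4 = 61/176
P(B|A) = P(A|B)P(B)/P(A) = (7/44)/(61/176) = 28/61

28/61


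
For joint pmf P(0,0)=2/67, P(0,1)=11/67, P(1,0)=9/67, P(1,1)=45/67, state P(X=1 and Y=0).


Read from table: P(X=1, Y=0) = 9/67

9/67


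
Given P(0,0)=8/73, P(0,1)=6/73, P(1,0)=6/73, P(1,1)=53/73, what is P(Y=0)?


P(Y=0) = P(0,0)+P(1,0) = 8/73 + 6/73 = 14/73

14/73


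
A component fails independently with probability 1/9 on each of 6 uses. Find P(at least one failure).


P(at least one) = 1 - P(none)
P(none) = (1 - 1/9)^6 = (8/9)^6 = 262144/531441
P(at least one) = 1 - 262144/531441 = 269297/531441

269297/531441


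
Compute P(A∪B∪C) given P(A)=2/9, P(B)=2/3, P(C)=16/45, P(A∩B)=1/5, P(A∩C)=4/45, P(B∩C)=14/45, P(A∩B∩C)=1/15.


P(A∪B∪C) = P(A)+P(B)+P(C) - P(AB)-P(AC)-P(BC) + P(ABC)
= 2/9+2/3+16/45 - 1/5-4/45-14/45 + 1/15
= 32/45

32/45


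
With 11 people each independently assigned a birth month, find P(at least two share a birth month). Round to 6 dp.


P(all different) = prod((12-i)/12 for i=0..10) = 0.000645
P(at least one match) = 1 - 0.000645 = 0.999355

0.999355


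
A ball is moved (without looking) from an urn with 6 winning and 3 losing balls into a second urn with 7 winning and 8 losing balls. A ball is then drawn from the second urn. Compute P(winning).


P(transfer winning) = 6/9 = 2/3; P(transfer losing) = 1/3
If winning transferred: Urn II has 8 winning of 16, so P(winning|winning moved) = 1/2
If losing transferred: Urn II has 7 winning of 16, so P(winning|losing moved) = 7/16
By total probability: P(winning) = 2/3*1/2 + 1/3*7/16 = 23/48

23/48


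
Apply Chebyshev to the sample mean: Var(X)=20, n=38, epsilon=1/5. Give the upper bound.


Var(Xbar) = Var(X)/n = 20/38
Chebyshev: P(|Xbar-mu| >= 1/5) <= Var(Xbar)/(1/5)^2 = (10/19)/(1/25) = 250/19
Bound exceeds 1, so trivial bound: 1

1


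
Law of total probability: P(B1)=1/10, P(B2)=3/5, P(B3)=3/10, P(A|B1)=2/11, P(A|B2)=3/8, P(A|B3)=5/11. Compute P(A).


P(A) = P(A|B1)P(B1) + P(A|B2)P(B2) + P(A|B3)P(B3)
= 2/11*1/10 + 3/8*3/5 + 5/11*3/10
= 1/55 + 9/40 + 3/22 = 167/440

167/440


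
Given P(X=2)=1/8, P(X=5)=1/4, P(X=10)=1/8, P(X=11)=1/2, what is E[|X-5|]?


E[|X-5|] = sum(g(x)*P(x))
= 3*1/8 + 0*1/4 + 5*1/8 + 6*1/2
= 4

4


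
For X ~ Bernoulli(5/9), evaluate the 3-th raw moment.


For Bernoulli: X in {0,1}
E[X^3] = 0^3*(1-5/9) + 1^3*5/9 = 5/9

5/9


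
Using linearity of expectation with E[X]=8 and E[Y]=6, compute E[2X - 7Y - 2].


E[2X - 7Y - 2] = 2*E[X] - 7*E[Y] - 2
= (2)*(8) + (-7)*(6) + (-2)
= 16 - 42 - 2 = -28

-28


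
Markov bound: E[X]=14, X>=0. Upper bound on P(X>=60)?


Markov: P(X >= a) <= E[X]/a
P(X >= 60) <= 14/60 = 7/30

7/30


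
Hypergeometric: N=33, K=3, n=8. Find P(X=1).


P(X=1) = C(3,1)*C(30,7) / C(33,8)
= 3*2035800 / 13884156
= 6107400/13884156 = 150/341

150/341


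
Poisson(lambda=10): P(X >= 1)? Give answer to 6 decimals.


P(X>=1) = 1 - P(X<=0) = 1 - (e^(-10)*10^0/0!)
≈ 1 - 0.0000453999 = 0.9999546001
≈ 0.999955

0.999955


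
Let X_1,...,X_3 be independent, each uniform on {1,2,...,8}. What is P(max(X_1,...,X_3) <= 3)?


P(max <= 3) = P(all X_i <= 3) = (P(X_1 <= 3))^3
= (3/8)^3 = 27/512

27/512


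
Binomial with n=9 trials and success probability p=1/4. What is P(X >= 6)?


P(X>=6) = P(X=6) + P(X=7) + P(X=8) + P(X=9)
= 567/65536 + 81/65536 + 27/262144 + 1/262144
= 655/65536

655/65536


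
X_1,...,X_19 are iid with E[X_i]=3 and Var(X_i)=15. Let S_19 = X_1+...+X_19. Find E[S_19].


E[S_n] = n*E[X_1] = 19*3 = 57

57


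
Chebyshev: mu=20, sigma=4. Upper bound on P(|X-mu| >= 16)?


k = 16/4 = 4
Chebyshev: P(|X-mu| >= k*sigma) <= 1/k^2 = 1/4^2 = 1/16

1/16


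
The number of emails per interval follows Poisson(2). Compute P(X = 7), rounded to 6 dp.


P(X=7) = e^(-2) * 2^7 / 7!
≈ 0.1353352832 * 128 / 5040
≈ 0.003437

0.003437


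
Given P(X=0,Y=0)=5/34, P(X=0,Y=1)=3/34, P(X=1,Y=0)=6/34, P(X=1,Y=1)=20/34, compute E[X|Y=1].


P(Y=1) = 23/34
E[X|Y=1] = (0*3 + 1*20)/23 = 20/23

20/23


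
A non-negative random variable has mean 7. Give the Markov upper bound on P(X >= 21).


Markov: P(X >= a) <= E[X]/a
P(X >= 21) <= 7/21 = 1/3

1/3


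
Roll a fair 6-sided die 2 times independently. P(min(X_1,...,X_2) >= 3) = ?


P(min >= 3) = P(all X_i >= 3) = (P(X_1 >= 3))^2
= (4/6)^2 = (2/3)^2 = 4/9

4/9


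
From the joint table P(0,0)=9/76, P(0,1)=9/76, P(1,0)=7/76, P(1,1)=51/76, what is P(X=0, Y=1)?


Read from table: P(X=0, Y=1) = 9/76

9/76


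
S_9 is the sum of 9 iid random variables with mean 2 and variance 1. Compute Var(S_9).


By independence, Var(S_n) = n*Var(X_1) = 9*1 = 9

9


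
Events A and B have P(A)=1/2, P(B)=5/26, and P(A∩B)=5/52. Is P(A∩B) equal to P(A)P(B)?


P(A)*P(B) = 1/2*5/26 = 5/52
P(A∩B) = 5/52, which equals P(A)P(B), so independent

Yes, A and B are independent


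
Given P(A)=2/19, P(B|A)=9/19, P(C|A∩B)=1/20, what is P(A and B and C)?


P(A∩B∩C) = P(A) * P(B|A) * P(C|A∩B)
= 2/19 * 9/19 * 1/20
= 18/361 * 1/20 = 9/3610

9/3610


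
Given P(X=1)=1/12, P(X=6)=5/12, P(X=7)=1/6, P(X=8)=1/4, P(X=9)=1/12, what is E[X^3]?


E[X^3] = sum(g(x)*P(x))
= 1*1/12 + 216*5/12 + 343*1/6 + 512*1/4 + 729*1/12
= 336

336


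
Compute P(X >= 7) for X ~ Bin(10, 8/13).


P(X>=7) = P(X=7) + P(X=8) + P(X=9) + P(X=10)
= 31457280000/137858491849 + 18874368000/137858491849 + 6710886400/137858491849 + 1073741824/137858491849
= 58116276224/137858491849

58116276224/137858491849


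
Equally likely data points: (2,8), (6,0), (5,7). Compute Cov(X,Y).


E[X]=13/3, E[Y]=5, E[XY]=17
Cov(X,Y) = E[XY] - E[X]E[Y] = 17 - 13/3*5 = -14/3

-14/3


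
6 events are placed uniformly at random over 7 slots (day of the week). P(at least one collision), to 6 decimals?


P(all different) = prod((7-i)/7 for i=0..5) = 0.042839
P(at least one match) = 1 - 0.042839 = 0.957161

0.957161


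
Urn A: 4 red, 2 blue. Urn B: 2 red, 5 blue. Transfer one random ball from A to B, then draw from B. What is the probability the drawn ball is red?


P(transfer red) = 4/6 = 2/3; P(transfer blue) = 1/3
If red transferred: Urn II has 3 red of 8, so P(red|red moved) = 3/8
If blue transferred: Urn II has 2 red of 8, so P(red|blue moved) = 1/4
By total probability: P(red) = 2/3*3/8 + 1/3*1/4 = 1/3

1/3


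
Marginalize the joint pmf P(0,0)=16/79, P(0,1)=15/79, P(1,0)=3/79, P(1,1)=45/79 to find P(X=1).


P(X=1) = P(1,0)+P(1,1) = 3/79 + 45/79 = 48/79

48/79


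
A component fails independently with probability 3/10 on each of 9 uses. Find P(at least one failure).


P(at least one) = 1 - P(none)
P(none) = (1 - 3/10)^9 = (7/10)^9 = 40353607/1000000000
P(at least one) = 1 - 40353607/1000000000 = 959646393/1000000000

959646393/1000000000


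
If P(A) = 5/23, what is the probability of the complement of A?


P(A') = 1 - P(A) = 1 - 5/23 = 18/23

18/23


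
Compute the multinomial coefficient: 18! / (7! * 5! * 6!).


18! = 6402373705728000
Denominator: 7!=5040 * 5!=120 * 6!=720
Coefficient = 6402373705728000 / 435456000 = 14702688

14702688


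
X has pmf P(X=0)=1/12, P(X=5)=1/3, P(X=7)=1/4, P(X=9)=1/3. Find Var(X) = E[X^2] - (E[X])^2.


E[X] = 77/12, E[X^2] = 571/12
Var(X) = E[X^2] - (E[X])^2 = 571/12 - (77/12)^2 = 923/144

923/144


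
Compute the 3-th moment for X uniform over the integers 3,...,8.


E[X^3] = (1/6) * sum(x^3 for x=3..8)
= 1287/6 = 429/2

429/2


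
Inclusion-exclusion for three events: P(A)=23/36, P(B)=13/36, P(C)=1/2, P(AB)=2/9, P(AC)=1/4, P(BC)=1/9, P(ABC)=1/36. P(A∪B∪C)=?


P(A∪B∪C) = P(A)+P(B)+P(C) - P(AB)-P(AC)-P(BC) + P(ABC)
= 23/36+13/36+1/2 - 2/9-1/4-1/9 + 1/36
= 17/18

17/18


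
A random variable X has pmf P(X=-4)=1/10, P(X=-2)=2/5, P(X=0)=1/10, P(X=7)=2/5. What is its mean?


E[X] = sum(x * P(x))
= -4*1/10 - 2*2/5 + 0*1/10 + 7*2/5
= 8/5

8/5


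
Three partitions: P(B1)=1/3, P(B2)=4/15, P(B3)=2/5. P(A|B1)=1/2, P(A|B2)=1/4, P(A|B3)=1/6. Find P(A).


P(A) = P(A|B1)P(B1) + P(A|B2)P(B2) + P(A|B3)P(B3)
= 1/2*1/3 + 1/4*4/15 + 1/6*2/5
= 1/6 + 1/15 + 1/15 = 3/10

3/10


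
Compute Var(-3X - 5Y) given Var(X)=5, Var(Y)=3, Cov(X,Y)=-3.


Var(-3X - 5Y) = (-3)^2*Var(X) + (-5)^2*Var(Y) + 2*(-3)*(-5)*Cov(X,Y)
= 9*5 + 25*3 + 30*(-3)
= 45 + 75 - 90 = 30

30


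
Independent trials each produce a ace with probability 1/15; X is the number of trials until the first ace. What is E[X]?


For geometric (trials until first success), E[X] = 1/p = 1/(1/15) = 15

15


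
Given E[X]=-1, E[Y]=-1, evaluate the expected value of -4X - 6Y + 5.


E[-4X - 6Y + 5] = -4*E[X] - 6*E[Y] + 5
= (-4)*(-1) + (-6)*(-1) + (5)
= 4 + 6 + 5 = 15

15


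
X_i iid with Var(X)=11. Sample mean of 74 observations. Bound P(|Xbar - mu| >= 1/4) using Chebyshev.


Var(Xbar) = Var(X)/n = 11/74
Chebyshev: P(|Xbar-mu| >= 1/4) <= Var(Xbar)/(1/4)^2 = (11/74)/(1/16) = 88/37
Bound exceeds 1, so trivial bound: 1

1


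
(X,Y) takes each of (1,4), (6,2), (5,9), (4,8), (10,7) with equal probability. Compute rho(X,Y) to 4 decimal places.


Cov(X,Y) = 1.4000, Var(X) = 8.5600, Var(Y) = 6.8000
rho = Cov/(sqrt(VarX)*sqrt(VarY)) = 0.1835

0.1835


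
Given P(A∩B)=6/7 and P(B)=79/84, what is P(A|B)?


P(A|B) = P(A∩B)/P(B) = (72/84)/(79/84) = 72/79

72/79
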